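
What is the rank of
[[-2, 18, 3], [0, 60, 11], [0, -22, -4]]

rank = 3

R1 -> -1/2·R1
  [ 1   -9  -3/2 ]
  [ 0   60    11 ]
  [ 0  -22    -4 ]
R2 -> 1/60·R2
  [ 1   -9   -3/2 ]
  [ 0    1  11/60 ]
  [ 0  -22     -4 ]
R3 -> R3 + 22·R2
  [ 1  -9   -3/2 ]
  [ 0   1  11/60 ]
  [ 0   0   1/30 ]
R3 -> 30·R3
  [ 1  -9   -3/2 ]
  [ 0   1  11/60 ]
  [ 0   0      1 ]
R2 -> R2 − 11/60·R3
  [ 1  -9  -3/2 ]
  [ 0   1     0 ]
  [ 0   0     1 ]
R1 -> R1 + 3/2·R3
  [ 1  -9  0 ]
  [ 0   1  0 ]
  [ 0   0  1 ]
R1 -> R1 + 9·R2
  [ 1  0  0 ]
  [ 0  1  0 ]
  [ 0  0  1 ]
The reduced form has 3 nonzero rows.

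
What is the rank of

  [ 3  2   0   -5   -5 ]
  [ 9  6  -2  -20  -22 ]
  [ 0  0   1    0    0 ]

rank = 3

Multiply R1 by 1/3.
Subtract 9 times R1 from R2.
Multiply R2 by -1/2.
Subtract R2 from R3.
Multiply R3 by -2/5.
Subtract 5/2 times R3 from R2.
Add 5/3 times R3 to R1.
The reduced form has 3 nonzero rows.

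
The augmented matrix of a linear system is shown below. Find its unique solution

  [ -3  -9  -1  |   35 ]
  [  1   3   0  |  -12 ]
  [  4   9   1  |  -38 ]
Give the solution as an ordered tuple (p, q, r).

R1 ← -1/3·R1
  [ 1  3  1/3  |  -35/3 ]
  [ 1  3    0  |    -12 ]
  [ 4  9    1  |    -38 ]
R2 ← R2 − R1
  [ 1  3   1/3  |  -35/3 ]
  [ 0  0  -1/3  |   -1/3 ]
  [ 4  9     1  |    -38 ]
R3 ← R3 − 4·R1
  [ 1   3   1/3  |  -35/3 ]
  [ 0   0  -1/3  |   -1/3 ]
  [ 0  -3  -1/3  |   26/3 ]
R2 <-> R3
  [ 1   3   1/3  |  -35/3 ]
  [ 0  -3  -1/3  |   26/3 ]
  [ 0   0  -1/3  |   -1/3 ]
R2 ← -1/3·R2
  [ 1  3   1/3  |  -35/3 ]
  [ 0  1   1/9  |  -26/9 ]
  [ 0  0  -1/3  |   -1/3 ]
R3 ← -3·R3
  [ 1  3  1/3  |  -35/3 ]
  [ 0  1  1/9  |  -26/9 ]
  [ 0  0    1  |      1 ]
R2 ← R2 − 1/9·R3
  [ 1  3  1/3  |  -35/3 ]
  [ 0  1    0  |     -3 ]
  [ 0  0    1  |      1 ]
R1 ← R1 − 1/3·R3
  [ 1  3  0  |  -12 ]
  [ 0  1  0  |   -3 ]
  [ 0  0  1  |    1 ]
R1 ← R1 − 3·R2
  [ 1  0  0  |  -3 ]
  [ 0  1  0  |  -3 ]
  [ 0  0  1  |   1 ]
Reading off the last column: p = -3, q = -3, r = 1.

(-3, -3, 1)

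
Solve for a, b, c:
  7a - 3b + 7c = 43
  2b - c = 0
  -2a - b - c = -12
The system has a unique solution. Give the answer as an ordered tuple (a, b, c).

Form the augmented matrix and row-reduce:
  [  7  -3   7  |   43 ]
  [  0   2  -1  |    0 ]
  [ -2  -1  -1  |  -12 ]
R1 ← 1/7·R1
  [  1  -3/7   1  |  43/7 ]
  [  0     2  -1  |     0 ]
  [ -2    -1  -1  |   -12 ]
R3 ← R3 + 2·R1
  [ 1   -3/7   1  |  43/7 ]
  [ 0      2  -1  |     0 ]
  [ 0  -13/7   1  |   2/7 ]
R2 ← 1/2·R2
  [ 1   -3/7     1  |  43/7 ]
  [ 0      1  -1/2  |     0 ]
  [ 0  -13/7     1  |   2/7 ]
R3 ← R3 + 13/7·R2
  [ 1  -3/7     1  |  43/7 ]
  [ 0     1  -1/2  |     0 ]
  [ 0     0  1/14  |   2/7 ]
R3 ← 14·R3
  [ 1  -3/7     1  |  43/7 ]
  [ 0     1  -1/2  |     0 ]
  [ 0     0     1  |     4 ]
R2 ← R2 + 1/2·R3
  [ 1  -3/7  1  |  43/7 ]
  [ 0     1  0  |     2 ]
  [ 0     0  1  |     4 ]
R1 ← R1 − R3
  [ 1  -3/7  0  |  15/7 ]
  [ 0     1  0  |     2 ]
  [ 0     0  1  |     4 ]
R1 ← R1 + 3/7·R2
  [ 1  0  0  |  3 ]
  [ 0  1  0  |  2 ]
  [ 0  0  1  |  4 ]
Reading off the last column: a = 3, b = 2, c = 4.

(3, 2, 4)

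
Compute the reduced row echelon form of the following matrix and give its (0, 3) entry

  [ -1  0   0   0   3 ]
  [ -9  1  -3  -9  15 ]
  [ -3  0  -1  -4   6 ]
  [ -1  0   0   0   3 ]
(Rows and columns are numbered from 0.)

R1 → -1·R1
  [  1  0   0   0  -3 ]
  [ -9  1  -3  -9  15 ]
  [ -3  0  -1  -4   6 ]
  [ -1  0   0   0   3 ]
R2 → R2 + 9·R1
  [  1  0   0   0   -3 ]
  [  0  1  -3  -9  -12 ]
  [ -3  0  -1  -4    6 ]
  [ -1  0   0   0    3 ]
R3 → R3 + 3·R1
  [  1  0   0   0   -3 ]
  [  0  1  -3  -9  -12 ]
  [  0  0  -1  -4   -3 ]
  [ -1  0   0   0    3 ]
R4 → R4 + R1
  [ 1  0   0   0   -3 ]
  [ 0  1  -3  -9  -12 ]
  [ 0  0  -1  -4   -3 ]
  [ 0  0   0   0    0 ]
R3 → -1·R3
  [ 1  0   0   0   -3 ]
  [ 0  1  -3  -9  -12 ]
  [ 0  0   1   4    3 ]
  [ 0  0   0   0    0 ]
R2 → R2 + 3·R3
  [ 1  0  0  0  -3 ]
  [ 0  1  0  3  -3 ]
  [ 0  0  1  4   3 ]
  [ 0  0  0  0   0 ]

0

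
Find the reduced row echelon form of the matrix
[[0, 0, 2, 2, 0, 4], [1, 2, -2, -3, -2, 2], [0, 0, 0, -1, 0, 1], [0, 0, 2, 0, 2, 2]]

r1 ↔ r2
  [ 1  2  -2  -3  -2  2 ]
  [ 0  0   2   2   0  4 ]
  [ 0  0   0  -1   0  1 ]
  [ 0  0   2   0   2  2 ]
r2 -> 1/2·r2
  [ 1  2  -2  -3  -2  2 ]
  [ 0  0   1   1   0  2 ]
  [ 0  0   0  -1   0  1 ]
  [ 0  0   2   0   2  2 ]
r4 -> r4 − 2·r2
  [ 1  2  -2  -3  -2   2 ]
  [ 0  0   1   1   0   2 ]
  [ 0  0   0  -1   0   1 ]
  [ 0  0   0  -2   2  -2 ]
r3 -> -1·r3
  [ 1  2  -2  -3  -2   2 ]
  [ 0  0   1   1   0   2 ]
  [ 0  0   0   1   0  -1 ]
  [ 0  0   0  -2   2  -2 ]
r4 -> r4 + 2·r3
  [ 1  2  -2  -3  -2   2 ]
  [ 0  0   1   1   0   2 ]
  [ 0  0   0   1   0  -1 ]
  [ 0  0   0   0   2  -4 ]
r4 -> 1/2·r4
  [ 1  2  -2  -3  -2   2 ]
  [ 0  0   1   1   0   2 ]
  [ 0  0   0   1   0  -1 ]
  [ 0  0   0   0   1  -2 ]
r1 -> r1 + 2·r4
  [ 1  2  -2  -3  0  -2 ]
  [ 0  0   1   1  0   2 ]
  [ 0  0   0   1  0  -1 ]
  [ 0  0   0   0  1  -2 ]
r2 -> r2 − r3
  [ 1  2  -2  -3  0  -2 ]
  [ 0  0   1   0  0   3 ]
  [ 0  0   0   1  0  -1 ]
  [ 0  0   0   0  1  -2 ]
r1 -> r1 + 3·r3
  [ 1  2  -2  0  0  -5 ]
  [ 0  0   1  0  0   3 ]
  [ 0  0   0  1  0  -1 ]
  [ 0  0   0  0  1  -2 ]
r1 -> r1 + 2·r2
  [ 1  2  0  0  0   1 ]
  [ 0  0  1  0  0   3 ]
  [ 0  0  0  1  0  -1 ]
  [ 0  0  0  0  1  -2 ]

[[1, 2, 0, 0, 0, 1], [0, 0, 1, 0, 0, 3], [0, 0, 0, 1, 0, -1], [0, 0, 0, 0, 1, -2]]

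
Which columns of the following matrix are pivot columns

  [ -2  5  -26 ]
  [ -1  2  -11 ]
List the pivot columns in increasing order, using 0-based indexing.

R1 := -1/2·R1
R2 := R2 + R1
R2 := -2·R2
R1 := R1 + 5/2·R2
Pivot columns are the columns containing a leading 1.

0, 1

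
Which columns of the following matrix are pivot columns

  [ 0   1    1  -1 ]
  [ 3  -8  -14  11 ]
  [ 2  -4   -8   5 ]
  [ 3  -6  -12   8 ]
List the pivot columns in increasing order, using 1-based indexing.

R1 <=> R2
R1 → 1/3·R1
R3 → R3 − 2·R1
R4 → R4 − 3·R1
R3 → R3 − 4/3·R2
R4 → R4 − 2·R2
R3 → -1·R3
R4 → R4 + R3
R2 → R2 + R3
R1 → R1 − 11/3·R3
R1 → R1 + 8/3·R2
Pivot columns are the columns containing a leading 1.

1, 2, 4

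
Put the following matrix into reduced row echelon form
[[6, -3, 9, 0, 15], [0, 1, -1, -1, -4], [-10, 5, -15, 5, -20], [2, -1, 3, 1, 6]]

R1 -> 1/6·R1
  [   1  -1/2  3/2   0  5/2 ]
  [   0     1   -1  -1   -4 ]
  [ -10     5  -15   5  -20 ]
  [   2    -1    3   1    6 ]
R3 -> R3 + 10·R1
  [ 1  -1/2  3/2   0  5/2 ]
  [ 0     1   -1  -1   -4 ]
  [ 0     0    0   5    5 ]
  [ 2    -1    3   1    6 ]
R4 -> R4 − 2·R1
  [ 1  -1/2  3/2   0  5/2 ]
  [ 0     1   -1  -1   -4 ]
  [ 0     0    0   5    5 ]
  [ 0     0    0   1    1 ]
R3 -> 1/5·R3
  [ 1  -1/2  3/2   0  5/2 ]
  [ 0     1   -1  -1   -4 ]
  [ 0     0    0   1    1 ]
  [ 0     0    0   1    1 ]
R4 -> R4 − R3
  [ 1  -1/2  3/2   0  5/2 ]
  [ 0     1   -1  -1   -4 ]
  [ 0     0    0   1    1 ]
  [ 0     0    0   0    0 ]
R2 -> R2 + R3
  [ 1  -1/2  3/2  0  5/2 ]
  [ 0     1   -1  0   -3 ]
  [ 0     0    0  1    1 ]
  [ 0     0    0  0    0 ]
R1 -> R1 + 1/2·R2
  [ 1  0   1  0   1 ]
  [ 0  1  -1  0  -3 ]
  [ 0  0   0  1   1 ]
  [ 0  0   0  0   0 ]

[[1, 0, 1, 0, 1], [0, 1, -1, 0, -3], [0, 0, 0, 1, 1], [0, 0, 0, 0, 0]]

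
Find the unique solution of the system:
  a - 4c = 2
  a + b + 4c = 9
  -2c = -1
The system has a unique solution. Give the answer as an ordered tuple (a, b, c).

Form the augmented matrix and row-reduce:
  [ 1  0  -4  |   2 ]
  [ 1  1   4  |   9 ]
  [ 0  0  -2  |  -1 ]
R2 → R2 − R1
  [ 1  0  -4  |   2 ]
  [ 0  1   8  |   7 ]
  [ 0  0  -2  |  -1 ]
R3 → -1/2·R3
  [ 1  0  -4  |    2 ]
  [ 0  1   8  |    7 ]
  [ 0  0   1  |  1/2 ]
R2 → R2 − 8·R3
  [ 1  0  -4  |    2 ]
  [ 0  1   0  |    3 ]
  [ 0  0   1  |  1/2 ]
R1 → R1 + 4·R3
  [ 1  0  0  |    4 ]
  [ 0  1  0  |    3 ]
  [ 0  0  1  |  1/2 ]
Reading off the last column: a = 4, b = 3, c = 1/2.

(4, 3, 1/2)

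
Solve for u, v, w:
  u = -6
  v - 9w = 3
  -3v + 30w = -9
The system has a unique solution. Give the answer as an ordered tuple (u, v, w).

Form the augmented matrix and row-reduce:
  [ 1   0   0  |  -6 ]
  [ 0   1  -9  |   3 ]
  [ 0  -3  30  |  -9 ]
R3 → R3 + 3·R2
  [ 1  0   0  |  -6 ]
  [ 0  1  -9  |   3 ]
  [ 0  0   3  |   0 ]
R3 → 1/3·R3
  [ 1  0   0  |  -6 ]
  [ 0  1  -9  |   3 ]
  [ 0  0   1  |   0 ]
R2 → R2 + 9·R3
  [ 1  0  0  |  -6 ]
  [ 0  1  0  |   3 ]
  [ 0  0  1  |   0 ]
Reading off the last column: u = -6, v = 3, w = 0.

(-6, 3, 0)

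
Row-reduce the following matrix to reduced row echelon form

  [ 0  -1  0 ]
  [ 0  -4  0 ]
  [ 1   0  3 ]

R1 <=> R3
  [ 1   0  3 ]
  [ 0  -4  0 ]
  [ 0  -1  0 ]
R2 := -1/4·R2
  [ 1   0  3 ]
  [ 0   1  0 ]
  [ 0  -1  0 ]
R3 := R3 + R2
  [ 1  0  3 ]
  [ 0  1  0 ]
  [ 0  0  0 ]

[[1, 0, 3], [0, 1, 0], [0, 0, 0]]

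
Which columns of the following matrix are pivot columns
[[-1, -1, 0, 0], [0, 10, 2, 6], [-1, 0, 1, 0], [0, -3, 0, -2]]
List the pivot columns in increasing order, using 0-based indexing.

0, 1, 2, 3

Multiply ρ1 by -1.
  [  1   1  0   0 ]
  [  0  10  2   6 ]
  [ -1   0  1   0 ]
  [  0  -3  0  -2 ]
Add ρ1 to ρ3.
  [ 1   1  0   0 ]
  [ 0  10  2   6 ]
  [ 0   1  1   0 ]
  [ 0  -3  0  -2 ]
Multiply ρ2 by 1/10.
  [ 1   1    0    0 ]
  [ 0   1  1/5  3/5 ]
  [ 0   1    1    0 ]
  [ 0  -3    0   -2 ]
Subtract ρ2 from ρ3.
  [ 1   1    0     0 ]
  [ 0   1  1/5   3/5 ]
  [ 0   0  4/5  -3/5 ]
  [ 0  -3    0    -2 ]
Add 3 times ρ2 to ρ4.
  [ 1  1    0     0 ]
  [ 0  1  1/5   3/5 ]
  [ 0  0  4/5  -3/5 ]
  [ 0  0  3/5  -1/5 ]
Multiply ρ3 by 5/4.
  [ 1  1    0     0 ]
  [ 0  1  1/5   3/5 ]
  [ 0  0    1  -3/4 ]
  [ 0  0  3/5  -1/5 ]
Subtract 3/5 times ρ3 from ρ4.
  [ 1  1    0     0 ]
  [ 0  1  1/5   3/5 ]
  [ 0  0    1  -3/4 ]
  [ 0  0    0   1/4 ]
Multiply ρ4 by 4.
  [ 1  1    0     0 ]
  [ 0  1  1/5   3/5 ]
  [ 0  0    1  -3/4 ]
  [ 0  0    0     1 ]
Add 3/4 times ρ4 to ρ3.
  [ 1  1    0    0 ]
  [ 0  1  1/5  3/5 ]
  [ 0  0    1    0 ]
  [ 0  0    0    1 ]
Subtract 3/5 times ρ4 from ρ2.
  [ 1  1    0  0 ]
  [ 0  1  1/5  0 ]
  [ 0  0    1  0 ]
  [ 0  0    0  1 ]
Subtract 1/5 times ρ3 from ρ2.
  [ 1  1  0  0 ]
  [ 0  1  0  0 ]
  [ 0  0  1  0 ]
  [ 0  0  0  1 ]
Subtract ρ2 from ρ1.
  [ 1  0  0  0 ]
  [ 0  1  0  0 ]
  [ 0  0  1  0 ]
  [ 0  0  0  1 ]
Pivot columns are the columns containing a leading 1.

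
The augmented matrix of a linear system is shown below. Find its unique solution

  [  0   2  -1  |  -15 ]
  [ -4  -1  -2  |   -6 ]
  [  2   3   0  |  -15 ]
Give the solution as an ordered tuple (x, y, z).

(3/2, -6, 3)

r1 ↔ r2
  [ -4  -1  -2  |   -6 ]
  [  0   2  -1  |  -15 ]
  [  2   3   0  |  -15 ]
r1 → -1/4·r1
  [ 1  1/4  1/2  |  3/2 ]
  [ 0    2   -1  |  -15 ]
  [ 2    3    0  |  -15 ]
r3 → r3 − 2·r1
  [ 1  1/4  1/2  |  3/2 ]
  [ 0    2   -1  |  -15 ]
  [ 0  5/2   -1  |  -18 ]
r2 → 1/2·r2
  [ 1  1/4   1/2  |    3/2 ]
  [ 0    1  -1/2  |  -15/2 ]
  [ 0  5/2    -1  |    -18 ]
r3 → r3 − 5/2·r2
  [ 1  1/4   1/2  |    3/2 ]
  [ 0    1  -1/2  |  -15/2 ]
  [ 0    0   1/4  |    3/4 ]
r3 → 4·r3
  [ 1  1/4   1/2  |    3/2 ]
  [ 0    1  -1/2  |  -15/2 ]
  [ 0    0     1  |      3 ]
r2 → r2 + 1/2·r3
  [ 1  1/4  1/2  |  3/2 ]
  [ 0    1    0  |   -6 ]
  [ 0    0    1  |    3 ]
r1 → r1 − 1/2·r3
  [ 1  1/4  0  |   0 ]
  [ 0    1  0  |  -6 ]
  [ 0    0  1  |   3 ]
r1 → r1 − 1/4·r2
  [ 1  0  0  |  3/2 ]
  [ 0  1  0  |   -6 ]
  [ 0  0  1  |    3 ]
Reading off the last column: x = 3/2, y = -6, z = 3.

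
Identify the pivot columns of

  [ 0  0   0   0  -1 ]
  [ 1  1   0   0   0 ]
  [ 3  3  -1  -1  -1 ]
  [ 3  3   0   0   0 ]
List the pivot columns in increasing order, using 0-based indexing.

0, 2, 4

Swap r1 and r2.
  [ 1  1   0   0   0 ]
  [ 0  0   0   0  -1 ]
  [ 3  3  -1  -1  -1 ]
  [ 3  3   0   0   0 ]
Subtract 3 times r1 from r3.
  [ 1  1   0   0   0 ]
  [ 0  0   0   0  -1 ]
  [ 0  0  -1  -1  -1 ]
  [ 3  3   0   0   0 ]
Subtract 3 times r1 from r4.
  [ 1  1   0   0   0 ]
  [ 0  0   0   0  -1 ]
  [ 0  0  -1  -1  -1 ]
  [ 0  0   0   0   0 ]
Swap r2 and r3.
  [ 1  1   0   0   0 ]
  [ 0  0  -1  -1  -1 ]
  [ 0  0   0   0  -1 ]
  [ 0  0   0   0   0 ]
Multiply r2 by -1.
  [ 1  1  0  0   0 ]
  [ 0  0  1  1   1 ]
  [ 0  0  0  0  -1 ]
  [ 0  0  0  0   0 ]
Multiply r3 by -1.
  [ 1  1  0  0  0 ]
  [ 0  0  1  1  1 ]
  [ 0  0  0  0  1 ]
  [ 0  0  0  0  0 ]
Subtract r3 from r2.
  [ 1  1  0  0  0 ]
  [ 0  0  1  1  0 ]
  [ 0  0  0  0  1 ]
  [ 0  0  0  0  0 ]
Pivot columns are the columns containing a leading 1.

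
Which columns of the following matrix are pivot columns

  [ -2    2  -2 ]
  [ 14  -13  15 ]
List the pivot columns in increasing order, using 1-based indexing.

R1 -> -1/2·R1
R2 -> R2 − 14·R1
R1 -> R1 + R2
Pivot columns are the columns containing a leading 1.

1, 2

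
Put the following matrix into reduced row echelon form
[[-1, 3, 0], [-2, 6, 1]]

R1 → -1·R1
R2 → R2 + 2·R1

[[1, -3, 0], [0, 0, 1]]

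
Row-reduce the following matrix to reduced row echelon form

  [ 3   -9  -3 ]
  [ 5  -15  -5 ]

[[1, -3, -1], [0, 0, 0]]

R1 ← 1/3·R1
  [ 1   -3  -1 ]
  [ 5  -15  -5 ]
R2 ← R2 − 5·R1
  [ 1  -3  -1 ]
  [ 0   0   0 ]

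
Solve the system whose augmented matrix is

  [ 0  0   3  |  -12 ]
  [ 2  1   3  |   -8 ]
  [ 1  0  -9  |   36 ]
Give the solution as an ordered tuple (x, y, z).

Swap R1 and R2.
  [ 2  1   3  |   -8 ]
  [ 0  0   3  |  -12 ]
  [ 1  0  -9  |   36 ]
Multiply R1 by 1/2.
  [ 1  1/2  3/2  |   -4 ]
  [ 0    0    3  |  -12 ]
  [ 1    0   -9  |   36 ]
Subtract R1 from R3.
  [ 1   1/2    3/2  |   -4 ]
  [ 0     0      3  |  -12 ]
  [ 0  -1/2  -21/2  |   40 ]
Swap R2 and R3.
  [ 1   1/2    3/2  |   -4 ]
  [ 0  -1/2  -21/2  |   40 ]
  [ 0     0      3  |  -12 ]
Multiply R2 by -2.
  [ 1  1/2  3/2  |   -4 ]
  [ 0    1   21  |  -80 ]
  [ 0    0    3  |  -12 ]
Multiply R3 by 1/3.
  [ 1  1/2  3/2  |   -4 ]
  [ 0    1   21  |  -80 ]
  [ 0    0    1  |   -4 ]
Subtract 21 times R3 from R2.
  [ 1  1/2  3/2  |  -4 ]
  [ 0    1    0  |   4 ]
  [ 0    0    1  |  -4 ]
Subtract 3/2 times R3 from R1.
  [ 1  1/2  0  |   2 ]
  [ 0    1  0  |   4 ]
  [ 0    0  1  |  -4 ]
Subtract 1/2 times R2 from R1.
  [ 1  0  0  |   0 ]
  [ 0  1  0  |   4 ]
  [ 0  0  1  |  -4 ]
Reading off the last column: x = 0, y = 4, z = -4.

(0, 4, -4)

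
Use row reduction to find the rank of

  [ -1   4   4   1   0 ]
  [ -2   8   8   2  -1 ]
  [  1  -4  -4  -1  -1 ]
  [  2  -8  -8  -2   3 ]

ρ1 → -1·ρ1
ρ2 → ρ2 + 2·ρ1
ρ3 → ρ3 − ρ1
ρ4 → ρ4 − 2·ρ1
ρ2 → -1·ρ2
ρ3 → ρ3 + ρ2
ρ4 → ρ4 − 3·ρ2
The reduced form has 2 nonzero rows.

rank = 2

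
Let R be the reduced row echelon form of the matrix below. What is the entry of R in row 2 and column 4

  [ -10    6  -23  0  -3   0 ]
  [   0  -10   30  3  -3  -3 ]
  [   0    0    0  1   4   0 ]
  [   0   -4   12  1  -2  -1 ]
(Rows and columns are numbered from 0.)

4

Multiply R1 by -1/10.
  [ 1  -3/5  23/10  0  3/10   0 ]
  [ 0   -10     30  3    -3  -3 ]
  [ 0     0      0  1     4   0 ]
  [ 0    -4     12  1    -2  -1 ]
Multiply R2 by -1/10.
  [ 1  -3/5  23/10      0  3/10     0 ]
  [ 0     1     -3  -3/10  3/10  3/10 ]
  [ 0     0      0      1     4     0 ]
  [ 0    -4     12      1    -2    -1 ]
Add 4 times R2 to R4.
  [ 1  -3/5  23/10      0  3/10     0 ]
  [ 0     1     -3  -3/10  3/10  3/10 ]
  [ 0     0      0      1     4     0 ]
  [ 0     0      0   -1/5  -4/5   1/5 ]
Add 1/5 times R3 to R4.
  [ 1  -3/5  23/10      0  3/10     0 ]
  [ 0     1     -3  -3/10  3/10  3/10 ]
  [ 0     0      0      1     4     0 ]
  [ 0     0      0      0     0   1/5 ]
Multiply R4 by 5.
  [ 1  -3/5  23/10      0  3/10     0 ]
  [ 0     1     -3  -3/10  3/10  3/10 ]
  [ 0     0      0      1     4     0 ]
  [ 0     0      0      0     0     1 ]
Subtract 3/10 times R4 from R2.
  [ 1  -3/5  23/10      0  3/10  0 ]
  [ 0     1     -3  -3/10  3/10  0 ]
  [ 0     0      0      1     4  0 ]
  [ 0     0      0      0     0  1 ]
Add 3/10 times R3 to R2.
  [ 1  -3/5  23/10  0  3/10  0 ]
  [ 0     1     -3  0   3/2  0 ]
  [ 0     0      0  1     4  0 ]
  [ 0     0      0  0     0  1 ]
Add 3/5 times R2 to R1.
  [ 1  0  1/2  0  6/5  0 ]
  [ 0  1   -3  0  3/2  0 ]
  [ 0  0    0  1    4  0 ]
  [ 0  0    0  0    0  1 ]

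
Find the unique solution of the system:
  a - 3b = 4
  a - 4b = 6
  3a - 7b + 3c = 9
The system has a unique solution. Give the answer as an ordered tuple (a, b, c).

Form the augmented matrix and row-reduce:
  [ 1  -3  0  |  4 ]
  [ 1  -4  0  |  6 ]
  [ 3  -7  3  |  9 ]
ρ2 → ρ2 − ρ1
  [ 1  -3  0  |  4 ]
  [ 0  -1  0  |  2 ]
  [ 3  -7  3  |  9 ]
ρ3 → ρ3 − 3·ρ1
  [ 1  -3  0  |   4 ]
  [ 0  -1  0  |   2 ]
  [ 0   2  3  |  -3 ]
ρ2 → -1·ρ2
  [ 1  -3  0  |   4 ]
  [ 0   1  0  |  -2 ]
  [ 0   2  3  |  -3 ]
ρ3 → ρ3 − 2·ρ2
  [ 1  -3  0  |   4 ]
  [ 0   1  0  |  -2 ]
  [ 0   0  3  |   1 ]
ρ3 → 1/3·ρ3
  [ 1  -3  0  |    4 ]
  [ 0   1  0  |   -2 ]
  [ 0   0  1  |  1/3 ]
ρ1 → ρ1 + 3·ρ2
  [ 1  0  0  |   -2 ]
  [ 0  1  0  |   -2 ]
  [ 0  0  1  |  1/3 ]
Reading off the last column: a = -2, b = -2, c = 1/3.

(-2, -2, 1/3)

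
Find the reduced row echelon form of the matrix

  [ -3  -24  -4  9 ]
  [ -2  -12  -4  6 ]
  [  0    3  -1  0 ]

r1 := -1/3·r1
  [  1    8  4/3  -3 ]
  [ -2  -12   -4   6 ]
  [  0    3   -1   0 ]
r2 := r2 + 2·r1
  [ 1  8   4/3  -3 ]
  [ 0  4  -4/3   0 ]
  [ 0  3    -1   0 ]
r2 := 1/4·r2
  [ 1  8   4/3  -3 ]
  [ 0  1  -1/3   0 ]
  [ 0  3    -1   0 ]
r3 := r3 − 3·r2
  [ 1  8   4/3  -3 ]
  [ 0  1  -1/3   0 ]
  [ 0  0     0   0 ]
r1 := r1 − 8·r2
  [ 1  0     4  -3 ]
  [ 0  1  -1/3   0 ]
  [ 0  0     0   0 ]

[[1, 0, 4, -3], [0, 1, -1/3, 0], [0, 0, 0, 0]]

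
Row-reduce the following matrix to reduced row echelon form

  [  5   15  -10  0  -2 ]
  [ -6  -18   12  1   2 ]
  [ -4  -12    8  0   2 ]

R1 -> 1/5·R1
  [  1    3  -2  0  -2/5 ]
  [ -6  -18  12  1     2 ]
  [ -4  -12   8  0     2 ]
R2 -> R2 + 6·R1
  [  1    3  -2  0  -2/5 ]
  [  0    0   0  1  -2/5 ]
  [ -4  -12   8  0     2 ]
R3 -> R3 + 4·R1
  [ 1  3  -2  0  -2/5 ]
  [ 0  0   0  1  -2/5 ]
  [ 0  0   0  0   2/5 ]
R3 -> 5/2·R3
  [ 1  3  -2  0  -2/5 ]
  [ 0  0   0  1  -2/5 ]
  [ 0  0   0  0     1 ]
R2 -> R2 + 2/5·R3
  [ 1  3  -2  0  -2/5 ]
  [ 0  0   0  1     0 ]
  [ 0  0   0  0     1 ]
R1 -> R1 + 2/5·R3
  [ 1  3  -2  0  0 ]
  [ 0  0   0  1  0 ]
  [ 0  0   0  0  1 ]

[[1, 3, -2, 0, 0], [0, 0, 0, 1, 0], [0, 0, 0, 0, 1]]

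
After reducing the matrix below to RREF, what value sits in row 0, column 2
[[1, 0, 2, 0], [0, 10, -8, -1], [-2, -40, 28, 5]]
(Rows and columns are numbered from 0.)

2

R3 → R3 + 2·R1
  [ 1    0   2   0 ]
  [ 0   10  -8  -1 ]
  [ 0  -40  32   5 ]
R2 → 1/10·R2
  [ 1    0     2      0 ]
  [ 0    1  -4/5  -1/10 ]
  [ 0  -40    32      5 ]
R3 → R3 + 40·R2
  [ 1  0     2      0 ]
  [ 0  1  -4/5  -1/10 ]
  [ 0  0     0      1 ]
R2 → R2 + 1/10·R3
  [ 1  0     2  0 ]
  [ 0  1  -4/5  0 ]
  [ 0  0     0  1 ]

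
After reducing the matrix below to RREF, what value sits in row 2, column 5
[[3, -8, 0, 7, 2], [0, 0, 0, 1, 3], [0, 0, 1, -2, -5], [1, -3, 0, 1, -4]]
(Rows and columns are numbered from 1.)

r1 → 1/3·r1
  [ 1  -8/3  0  7/3  2/3 ]
  [ 0     0  0    1    3 ]
  [ 0     0  1   -2   -5 ]
  [ 1    -3  0    1   -4 ]
r4 → r4 − r1
  [ 1  -8/3  0   7/3    2/3 ]
  [ 0     0  0     1      3 ]
  [ 0     0  1    -2     -5 ]
  [ 0  -1/3  0  -4/3  -14/3 ]
r2 <-> r4
  [ 1  -8/3  0   7/3    2/3 ]
  [ 0  -1/3  0  -4/3  -14/3 ]
  [ 0     0  1    -2     -5 ]
  [ 0     0  0     1      3 ]
r2 → -3·r2
  [ 1  -8/3  0  7/3  2/3 ]
  [ 0     1  0    4   14 ]
  [ 0     0  1   -2   -5 ]
  [ 0     0  0    1    3 ]
r3 → r3 + 2·r4
  [ 1  -8/3  0  7/3  2/3 ]
  [ 0     1  0    4   14 ]
  [ 0     0  1    0    1 ]
  [ 0     0  0    1    3 ]
r2 → r2 − 4·r4
  [ 1  -8/3  0  7/3  2/3 ]
  [ 0     1  0    0    2 ]
  [ 0     0  1    0    1 ]
  [ 0     0  0    1    3 ]
r1 → r1 − 7/3·r4
  [ 1  -8/3  0  0  -19/3 ]
  [ 0     1  0  0      2 ]
  [ 0     0  1  0      1 ]
  [ 0     0  0  1      3 ]
r1 → r1 + 8/3·r2
  [ 1  0  0  0  -1 ]
  [ 0  1  0  0   2 ]
  [ 0  0  1  0   1 ]
  [ 0  0  0  1   3 ]

2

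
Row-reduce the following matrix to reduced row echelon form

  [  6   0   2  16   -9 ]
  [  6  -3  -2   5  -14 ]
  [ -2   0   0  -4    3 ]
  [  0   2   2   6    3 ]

[[1, 0, 0, 2, 0], [0, 1, 0, 1, 0], [0, 0, 1, 2, 0], [0, 0, 0, 0, 1]]

Multiply r1 by 1/6.
  [  1   0  1/3  8/3  -3/2 ]
  [  6  -3   -2    5   -14 ]
  [ -2   0    0   -4     3 ]
  [  0   2    2    6     3 ]
Subtract 6 times r1 from r2.
  [  1   0  1/3  8/3  -3/2 ]
  [  0  -3   -4  -11    -5 ]
  [ -2   0    0   -4     3 ]
  [  0   2    2    6     3 ]
Add 2 times r1 to r3.
  [ 1   0  1/3  8/3  -3/2 ]
  [ 0  -3   -4  -11    -5 ]
  [ 0   0  2/3  4/3     0 ]
  [ 0   2    2    6     3 ]
Multiply r2 by -1/3.
  [ 1  0  1/3   8/3  -3/2 ]
  [ 0  1  4/3  11/3   5/3 ]
  [ 0  0  2/3   4/3     0 ]
  [ 0  2    2     6     3 ]
Subtract 2 times r2 from r4.
  [ 1  0   1/3   8/3  -3/2 ]
  [ 0  1   4/3  11/3   5/3 ]
  [ 0  0   2/3   4/3     0 ]
  [ 0  0  -2/3  -4/3  -1/3 ]
Multiply r3 by 3/2.
  [ 1  0   1/3   8/3  -3/2 ]
  [ 0  1   4/3  11/3   5/3 ]
  [ 0  0     1     2     0 ]
  [ 0  0  -2/3  -4/3  -1/3 ]
Add 2/3 times r3 to r4.
  [ 1  0  1/3   8/3  -3/2 ]
  [ 0  1  4/3  11/3   5/3 ]
  [ 0  0    1     2     0 ]
  [ 0  0    0     0  -1/3 ]
Multiply r4 by -3.
  [ 1  0  1/3   8/3  -3/2 ]
  [ 0  1  4/3  11/3   5/3 ]
  [ 0  0    1     2     0 ]
  [ 0  0    0     0     1 ]
Subtract 5/3 times r4 from r2.
  [ 1  0  1/3   8/3  -3/2 ]
  [ 0  1  4/3  11/3     0 ]
  [ 0  0    1     2     0 ]
  [ 0  0    0     0     1 ]
Add 3/2 times r4 to r1.
  [ 1  0  1/3   8/3  0 ]
  [ 0  1  4/3  11/3  0 ]
  [ 0  0    1     2  0 ]
  [ 0  0    0     0  1 ]
Subtract 4/3 times r3 from r2.
  [ 1  0  1/3  8/3  0 ]
  [ 0  1    0    1  0 ]
  [ 0  0    1    2  0 ]
  [ 0  0    0    0  1 ]
Subtract 1/3 times r3 from r1.
  [ 1  0  0  2  0 ]
  [ 0  1  0  1  0 ]
  [ 0  0  1  2  0 ]
  [ 0  0  0  0  1 ]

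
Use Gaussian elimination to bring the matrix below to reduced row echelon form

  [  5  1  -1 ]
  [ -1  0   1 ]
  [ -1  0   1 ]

[[1, 0, -1], [0, 1, 4], [0, 0, 0]]

ρ1 ← 1/5·ρ1
  [  1  1/5  -1/5 ]
  [ -1    0     1 ]
  [ -1    0     1 ]
ρ2 ← ρ2 + ρ1
  [  1  1/5  -1/5 ]
  [  0  1/5   4/5 ]
  [ -1    0     1 ]
ρ3 ← ρ3 + ρ1
  [ 1  1/5  -1/5 ]
  [ 0  1/5   4/5 ]
  [ 0  1/5   4/5 ]
ρ2 ← 5·ρ2
  [ 1  1/5  -1/5 ]
  [ 0    1     4 ]
  [ 0  1/5   4/5 ]
ρ3 ← ρ3 − 1/5·ρ2
  [ 1  1/5  -1/5 ]
  [ 0    1     4 ]
  [ 0    0     0 ]
ρ1 ← ρ1 − 1/5·ρ2
  [ 1  0  -1 ]
  [ 0  1   4 ]
  [ 0  0   0 ]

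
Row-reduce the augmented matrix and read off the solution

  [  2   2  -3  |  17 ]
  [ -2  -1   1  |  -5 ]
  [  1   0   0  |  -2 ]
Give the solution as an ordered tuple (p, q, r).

(-2, 6, -3)

R1 -> 1/2·R1
  [  1   1  -3/2  |  17/2 ]
  [ -2  -1     1  |    -5 ]
  [  1   0     0  |    -2 ]
R2 -> R2 + 2·R1
  [ 1  1  -3/2  |  17/2 ]
  [ 0  1    -2  |    12 ]
  [ 1  0     0  |    -2 ]
R3 -> R3 − R1
  [ 1   1  -3/2  |   17/2 ]
  [ 0   1    -2  |     12 ]
  [ 0  -1   3/2  |  -21/2 ]
R3 -> R3 + R2
  [ 1  1  -3/2  |  17/2 ]
  [ 0  1    -2  |    12 ]
  [ 0  0  -1/2  |   3/2 ]
R3 -> -2·R3
  [ 1  1  -3/2  |  17/2 ]
  [ 0  1    -2  |    12 ]
  [ 0  0     1  |    -3 ]
R2 -> R2 + 2·R3
  [ 1  1  -3/2  |  17/2 ]
  [ 0  1     0  |     6 ]
  [ 0  0     1  |    -3 ]
R1 -> R1 + 3/2·R3
  [ 1  1  0  |   4 ]
  [ 0  1  0  |   6 ]
  [ 0  0  1  |  -3 ]
R1 -> R1 − R2
  [ 1  0  0  |  -2 ]
  [ 0  1  0  |   6 ]
  [ 0  0  1  |  -3 ]
Reading off the last column: p = -2, q = 6, r = -3.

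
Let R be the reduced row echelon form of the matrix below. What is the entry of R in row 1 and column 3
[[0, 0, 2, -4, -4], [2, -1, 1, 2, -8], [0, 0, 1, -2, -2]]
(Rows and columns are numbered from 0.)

-2

ρ1 ↔ ρ2
  [ 2  -1  1   2  -8 ]
  [ 0   0  2  -4  -4 ]
  [ 0   0  1  -2  -2 ]
ρ1 → 1/2·ρ1
  [ 1  -1/2  1/2   1  -4 ]
  [ 0     0    2  -4  -4 ]
  [ 0     0    1  -2  -2 ]
ρ2 → 1/2·ρ2
  [ 1  -1/2  1/2   1  -4 ]
  [ 0     0    1  -2  -2 ]
  [ 0     0    1  -2  -2 ]
ρ3 → ρ3 − ρ2
  [ 1  -1/2  1/2   1  -4 ]
  [ 0     0    1  -2  -2 ]
  [ 0     0    0   0   0 ]
ρ1 → ρ1 − 1/2·ρ2
  [ 1  -1/2  0   2  -3 ]
  [ 0     0  1  -2  -2 ]
  [ 0     0  0   0   0 ]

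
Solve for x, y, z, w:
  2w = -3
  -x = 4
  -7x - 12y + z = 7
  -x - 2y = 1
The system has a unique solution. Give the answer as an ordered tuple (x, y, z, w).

(-4, 3/2, -3, -3/2)

Form the augmented matrix and row-reduce:
  [  0    0  0  2  |  -3 ]
  [ -1    0  0  0  |   4 ]
  [ -7  -12  1  0  |   7 ]
  [ -1   -2  0  0  |   1 ]
R1 <-> R2
  [ -1    0  0  0  |   4 ]
  [  0    0  0  2  |  -3 ]
  [ -7  -12  1  0  |   7 ]
  [ -1   -2  0  0  |   1 ]
R1 ← -1·R1
  [  1    0  0  0  |  -4 ]
  [  0    0  0  2  |  -3 ]
  [ -7  -12  1  0  |   7 ]
  [ -1   -2  0  0  |   1 ]
R3 ← R3 + 7·R1
  [  1    0  0  0  |   -4 ]
  [  0    0  0  2  |   -3 ]
  [  0  -12  1  0  |  -21 ]
  [ -1   -2  0  0  |    1 ]
R4 ← R4 + R1
  [ 1    0  0  0  |   -4 ]
  [ 0    0  0  2  |   -3 ]
  [ 0  -12  1  0  |  -21 ]
  [ 0   -2  0  0  |   -3 ]
R2 <-> R3
  [ 1    0  0  0  |   -4 ]
  [ 0  -12  1  0  |  -21 ]
  [ 0    0  0  2  |   -3 ]
  [ 0   -2  0  0  |   -3 ]
R2 ← -1/12·R2
  [ 1   0      0  0  |   -4 ]
  [ 0   1  -1/12  0  |  7/4 ]
  [ 0   0      0  2  |   -3 ]
  [ 0  -2      0  0  |   -3 ]
R4 ← R4 + 2·R2
  [ 1  0      0  0  |   -4 ]
  [ 0  1  -1/12  0  |  7/4 ]
  [ 0  0      0  2  |   -3 ]
  [ 0  0   -1/6  0  |  1/2 ]
R3 <-> R4
  [ 1  0      0  0  |   -4 ]
  [ 0  1  -1/12  0  |  7/4 ]
  [ 0  0   -1/6  0  |  1/2 ]
  [ 0  0      0  2  |   -3 ]
R3 ← -6·R3
  [ 1  0      0  0  |   -4 ]
  [ 0  1  -1/12  0  |  7/4 ]
  [ 0  0      1  0  |   -3 ]
  [ 0  0      0  2  |   -3 ]
R4 ← 1/2·R4
  [ 1  0      0  0  |    -4 ]
  [ 0  1  -1/12  0  |   7/4 ]
  [ 0  0      1  0  |    -3 ]
  [ 0  0      0  1  |  -3/2 ]
R2 ← R2 + 1/12·R3
  [ 1  0  0  0  |    -4 ]
  [ 0  1  0  0  |   3/2 ]
  [ 0  0  1  0  |    -3 ]
  [ 0  0  0  1  |  -3/2 ]
Reading off the last column: x = -4, y = 3/2, z = -3, w = -3/2.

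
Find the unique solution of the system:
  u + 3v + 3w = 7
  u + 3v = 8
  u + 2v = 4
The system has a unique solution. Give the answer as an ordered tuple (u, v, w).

(-4, 4, -1/3)

Form the augmented matrix and row-reduce:
  [ 1  3  3  |  7 ]
  [ 1  3  0  |  8 ]
  [ 1  2  0  |  4 ]
ρ2 ← ρ2 − ρ1
ρ3 ← ρ3 − ρ1
ρ2 <-> ρ3
ρ2 ← -1·ρ2
ρ3 ← -1/3·ρ3
ρ2 ← ρ2 − 3·ρ3
ρ1 ← ρ1 − 3·ρ3
ρ1 ← ρ1 − 3·ρ2
Reading off the last column: u = -4, v = 4, w = -1/3.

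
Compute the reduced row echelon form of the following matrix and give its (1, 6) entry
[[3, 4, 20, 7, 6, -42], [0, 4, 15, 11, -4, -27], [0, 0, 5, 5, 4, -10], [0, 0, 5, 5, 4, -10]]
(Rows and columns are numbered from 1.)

-5/3

R1 → 1/3·R1
  [ 1  4/3  20/3  7/3   2  -14 ]
  [ 0    4    15   11  -4  -27 ]
  [ 0    0     5    5   4  -10 ]
  [ 0    0     5    5   4  -10 ]
R2 → 1/4·R2
  [ 1  4/3  20/3   7/3   2    -14 ]
  [ 0    1  15/4  11/4  -1  -27/4 ]
  [ 0    0     5     5   4    -10 ]
  [ 0    0     5     5   4    -10 ]
R3 → 1/5·R3
  [ 1  4/3  20/3   7/3    2    -14 ]
  [ 0    1  15/4  11/4   -1  -27/4 ]
  [ 0    0     1     1  4/5     -2 ]
  [ 0    0     5     5    4    -10 ]
R4 → R4 − 5·R3
  [ 1  4/3  20/3   7/3    2    -14 ]
  [ 0    1  15/4  11/4   -1  -27/4 ]
  [ 0    0     1     1  4/5     -2 ]
  [ 0    0     0     0    0      0 ]
R2 → R2 − 15/4·R3
  [ 1  4/3  20/3  7/3    2  -14 ]
  [ 0    1     0   -1   -4  3/4 ]
  [ 0    0     1    1  4/5   -2 ]
  [ 0    0     0    0    0    0 ]
R1 → R1 − 20/3·R3
  [ 1  4/3  0  -13/3  -10/3  -2/3 ]
  [ 0    1  0     -1     -4   3/4 ]
  [ 0    0  1      1    4/5    -2 ]
  [ 0    0  0      0      0     0 ]
R1 → R1 − 4/3·R2
  [ 1  0  0  -3    2  -5/3 ]
  [ 0  1  0  -1   -4   3/4 ]
  [ 0  0  1   1  4/5    -2 ]
  [ 0  0  0   0    0     0 ]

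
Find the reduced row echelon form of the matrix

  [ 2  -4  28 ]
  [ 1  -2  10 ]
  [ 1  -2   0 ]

[[1, -2, 0], [0, 0, 1], [0, 0, 0]]

r1 := 1/2·r1
  [ 1  -2  14 ]
  [ 1  -2  10 ]
  [ 1  -2   0 ]
r2 := r2 − r1
  [ 1  -2  14 ]
  [ 0   0  -4 ]
  [ 1  -2   0 ]
r3 := r3 − r1
  [ 1  -2   14 ]
  [ 0   0   -4 ]
  [ 0   0  -14 ]
r2 := -1/4·r2
  [ 1  -2   14 ]
  [ 0   0    1 ]
  [ 0   0  -14 ]
r3 := r3 + 14·r2
  [ 1  -2  14 ]
  [ 0   0   1 ]
  [ 0   0   0 ]
r1 := r1 − 14·r2
  [ 1  -2  0 ]
  [ 0   0  1 ]
  [ 0   0  0 ]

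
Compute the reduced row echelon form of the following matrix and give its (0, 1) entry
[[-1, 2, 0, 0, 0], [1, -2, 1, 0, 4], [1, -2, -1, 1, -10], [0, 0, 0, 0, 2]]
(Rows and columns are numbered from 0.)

-2

R1 -> -1·R1
  [ 1  -2   0  0    0 ]
  [ 1  -2   1  0    4 ]
  [ 1  -2  -1  1  -10 ]
  [ 0   0   0  0    2 ]
R2 -> R2 − R1
  [ 1  -2   0  0    0 ]
  [ 0   0   1  0    4 ]
  [ 1  -2  -1  1  -10 ]
  [ 0   0   0  0    2 ]
R3 -> R3 − R1
  [ 1  -2   0  0    0 ]
  [ 0   0   1  0    4 ]
  [ 0   0  -1  1  -10 ]
  [ 0   0   0  0    2 ]
R3 -> R3 + R2
  [ 1  -2  0  0   0 ]
  [ 0   0  1  0   4 ]
  [ 0   0  0  1  -6 ]
  [ 0   0  0  0   2 ]
R4 -> 1/2·R4
  [ 1  -2  0  0   0 ]
  [ 0   0  1  0   4 ]
  [ 0   0  0  1  -6 ]
  [ 0   0  0  0   1 ]
R3 -> R3 + 6·R4
  [ 1  -2  0  0  0 ]
  [ 0   0  1  0  4 ]
  [ 0   0  0  1  0 ]
  [ 0   0  0  0  1 ]
R2 -> R2 − 4·R4
  [ 1  -2  0  0  0 ]
  [ 0   0  1  0  0 ]
  [ 0   0  0  1  0 ]
  [ 0   0  0  0  1 ]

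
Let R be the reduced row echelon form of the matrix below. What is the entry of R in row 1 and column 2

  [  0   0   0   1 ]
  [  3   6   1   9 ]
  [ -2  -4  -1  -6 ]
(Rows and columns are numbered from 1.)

R1 <-> R2
  [  3   6   1   9 ]
  [  0   0   0   1 ]
  [ -2  -4  -1  -6 ]
R1 ← 1/3·R1
  [  1   2  1/3   3 ]
  [  0   0    0   1 ]
  [ -2  -4   -1  -6 ]
R3 ← R3 + 2·R1
  [ 1  2   1/3  3 ]
  [ 0  0     0  1 ]
  [ 0  0  -1/3  0 ]
R2 <-> R3
  [ 1  2   1/3  3 ]
  [ 0  0  -1/3  0 ]
  [ 0  0     0  1 ]
R2 ← -3·R2
  [ 1  2  1/3  3 ]
  [ 0  0    1  0 ]
  [ 0  0    0  1 ]
R1 ← R1 − 3·R3
  [ 1  2  1/3  0 ]
  [ 0  0    1  0 ]
  [ 0  0    0  1 ]
R1 ← R1 − 1/3·R2
  [ 1  2  0  0 ]
  [ 0  0  1  0 ]
  [ 0  0  0  1 ]

2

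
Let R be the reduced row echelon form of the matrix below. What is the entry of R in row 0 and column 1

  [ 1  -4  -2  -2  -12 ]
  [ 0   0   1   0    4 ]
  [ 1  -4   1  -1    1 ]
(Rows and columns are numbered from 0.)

ρ3 → ρ3 − ρ1
  [ 1  -4  -2  -2  -12 ]
  [ 0   0   1   0    4 ]
  [ 0   0   3   1   13 ]
ρ3 → ρ3 − 3·ρ2
  [ 1  -4  -2  -2  -12 ]
  [ 0   0   1   0    4 ]
  [ 0   0   0   1    1 ]
ρ1 → ρ1 + 2·ρ3
  [ 1  -4  -2  0  -10 ]
  [ 0   0   1  0    4 ]
  [ 0   0   0  1    1 ]
ρ1 → ρ1 + 2·ρ2
  [ 1  -4  0  0  -2 ]
  [ 0   0  1  0   4 ]
  [ 0   0  0  1   1 ]

-4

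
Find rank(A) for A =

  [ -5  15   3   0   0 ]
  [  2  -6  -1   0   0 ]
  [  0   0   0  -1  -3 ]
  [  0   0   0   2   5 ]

R1 ← -1/5·R1
  [ 1  -3  -3/5   0   0 ]
  [ 2  -6    -1   0   0 ]
  [ 0   0     0  -1  -3 ]
  [ 0   0     0   2   5 ]
R2 ← R2 − 2·R1
  [ 1  -3  -3/5   0   0 ]
  [ 0   0   1/5   0   0 ]
  [ 0   0     0  -1  -3 ]
  [ 0   0     0   2   5 ]
R2 ← 5·R2
  [ 1  -3  -3/5   0   0 ]
  [ 0   0     1   0   0 ]
  [ 0   0     0  -1  -3 ]
  [ 0   0     0   2   5 ]
R3 ← -1·R3
  [ 1  -3  -3/5  0  0 ]
  [ 0   0     1  0  0 ]
  [ 0   0     0  1  3 ]
  [ 0   0     0  2  5 ]
R4 ← R4 − 2·R3
  [ 1  -3  -3/5  0   0 ]
  [ 0   0     1  0   0 ]
  [ 0   0     0  1   3 ]
  [ 0   0     0  0  -1 ]
R4 ← -1·R4
  [ 1  -3  -3/5  0  0 ]
  [ 0   0     1  0  0 ]
  [ 0   0     0  1  3 ]
  [ 0   0     0  0  1 ]
R3 ← R3 − 3·R4
  [ 1  -3  -3/5  0  0 ]
  [ 0   0     1  0  0 ]
  [ 0   0     0  1  0 ]
  [ 0   0     0  0  1 ]
R1 ← R1 + 3/5·R2
  [ 1  -3  0  0  0 ]
  [ 0   0  1  0  0 ]
  [ 0   0  0  1  0 ]
  [ 0   0  0  0  1 ]
The reduced form has 4 nonzero rows.

rank = 4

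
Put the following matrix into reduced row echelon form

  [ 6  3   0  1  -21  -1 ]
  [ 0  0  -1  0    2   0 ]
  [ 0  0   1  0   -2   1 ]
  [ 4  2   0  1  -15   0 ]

[[1, 1/2, 0, 0, -3, 0], [0, 0, 1, 0, -2, 0], [0, 0, 0, 1, -3, 0], [0, 0, 0, 0, 0, 1]]

ρ1 → 1/6·ρ1
  [ 1  1/2   0  1/6  -7/2  -1/6 ]
  [ 0    0  -1    0     2     0 ]
  [ 0    0   1    0    -2     1 ]
  [ 4    2   0    1   -15     0 ]
ρ4 → ρ4 − 4·ρ1
  [ 1  1/2   0  1/6  -7/2  -1/6 ]
  [ 0    0  -1    0     2     0 ]
  [ 0    0   1    0    -2     1 ]
  [ 0    0   0  1/3    -1   2/3 ]
ρ2 → -1·ρ2
  [ 1  1/2  0  1/6  -7/2  -1/6 ]
  [ 0    0  1    0    -2     0 ]
  [ 0    0  1    0    -2     1 ]
  [ 0    0  0  1/3    -1   2/3 ]
ρ3 → ρ3 − ρ2
  [ 1  1/2  0  1/6  -7/2  -1/6 ]
  [ 0    0  1    0    -2     0 ]
  [ 0    0  0    0     0     1 ]
  [ 0    0  0  1/3    -1   2/3 ]
ρ3 ↔ ρ4
  [ 1  1/2  0  1/6  -7/2  -1/6 ]
  [ 0    0  1    0    -2     0 ]
  [ 0    0  0  1/3    -1   2/3 ]
  [ 0    0  0    0     0     1 ]
ρ3 → 3·ρ3
  [ 1  1/2  0  1/6  -7/2  -1/6 ]
  [ 0    0  1    0    -2     0 ]
  [ 0    0  0    1    -3     2 ]
  [ 0    0  0    0     0     1 ]
ρ3 → ρ3 − 2·ρ4
  [ 1  1/2  0  1/6  -7/2  -1/6 ]
  [ 0    0  1    0    -2     0 ]
  [ 0    0  0    1    -3     0 ]
  [ 0    0  0    0     0     1 ]
ρ1 → ρ1 + 1/6·ρ4
  [ 1  1/2  0  1/6  -7/2  0 ]
  [ 0    0  1    0    -2  0 ]
  [ 0    0  0    1    -3  0 ]
  [ 0    0  0    0     0  1 ]
ρ1 → ρ1 − 1/6·ρ3
  [ 1  1/2  0  0  -3  0 ]
  [ 0    0  1  0  -2  0 ]
  [ 0    0  0  1  -3  0 ]
  [ 0    0  0  0   0  1 ]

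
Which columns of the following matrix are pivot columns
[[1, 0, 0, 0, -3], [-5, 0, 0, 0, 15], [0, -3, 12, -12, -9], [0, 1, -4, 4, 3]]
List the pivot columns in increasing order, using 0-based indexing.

0, 1

r2 ← r2 + 5·r1
  [ 1   0   0    0  -3 ]
  [ 0   0   0    0   0 ]
  [ 0  -3  12  -12  -9 ]
  [ 0   1  -4    4   3 ]
r2 <=> r3
  [ 1   0   0    0  -3 ]
  [ 0  -3  12  -12  -9 ]
  [ 0   0   0    0   0 ]
  [ 0   1  -4    4   3 ]
r2 ← -1/3·r2
  [ 1  0   0  0  -3 ]
  [ 0  1  -4  4   3 ]
  [ 0  0   0  0   0 ]
  [ 0  1  -4  4   3 ]
r4 ← r4 − r2
  [ 1  0   0  0  -3 ]
  [ 0  1  -4  4   3 ]
  [ 0  0   0  0   0 ]
  [ 0  0   0  0   0 ]
Pivot columns are the columns containing a leading 1.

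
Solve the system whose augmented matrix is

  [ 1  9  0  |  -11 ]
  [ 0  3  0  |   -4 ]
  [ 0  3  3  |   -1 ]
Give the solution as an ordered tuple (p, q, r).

ρ2 ← 1/3·ρ2
  [ 1  9  0  |   -11 ]
  [ 0  1  0  |  -4/3 ]
  [ 0  3  3  |    -1 ]
ρ3 ← ρ3 − 3·ρ2
  [ 1  9  0  |   -11 ]
  [ 0  1  0  |  -4/3 ]
  [ 0  0  3  |     3 ]
ρ3 ← 1/3·ρ3
  [ 1  9  0  |   -11 ]
  [ 0  1  0  |  -4/3 ]
  [ 0  0  1  |     1 ]
ρ1 ← ρ1 − 9·ρ2
  [ 1  0  0  |     1 ]
  [ 0  1  0  |  -4/3 ]
  [ 0  0  1  |     1 ]
Reading off the last column: p = 1, q = -4/3, r = 1.

(1, -4/3, 1)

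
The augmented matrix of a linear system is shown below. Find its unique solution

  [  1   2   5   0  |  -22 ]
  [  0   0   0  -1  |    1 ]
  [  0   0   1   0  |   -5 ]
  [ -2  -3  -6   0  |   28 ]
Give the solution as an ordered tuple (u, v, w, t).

Add 2 times ρ1 to ρ4.
  [ 1  2  5   0  |  -22 ]
  [ 0  0  0  -1  |    1 ]
  [ 0  0  1   0  |   -5 ]
  [ 0  1  4   0  |  -16 ]
Swap ρ2 and ρ4.
  [ 1  2  5   0  |  -22 ]
  [ 0  1  4   0  |  -16 ]
  [ 0  0  1   0  |   -5 ]
  [ 0  0  0  -1  |    1 ]
Multiply ρ4 by -1.
  [ 1  2  5  0  |  -22 ]
  [ 0  1  4  0  |  -16 ]
  [ 0  0  1  0  |   -5 ]
  [ 0  0  0  1  |   -1 ]
Subtract 4 times ρ3 from ρ2.
  [ 1  2  5  0  |  -22 ]
  [ 0  1  0  0  |    4 ]
  [ 0  0  1  0  |   -5 ]
  [ 0  0  0  1  |   -1 ]
Subtract 5 times ρ3 from ρ1.
  [ 1  2  0  0  |   3 ]
  [ 0  1  0  0  |   4 ]
  [ 0  0  1  0  |  -5 ]
  [ 0  0  0  1  |  -1 ]
Subtract 2 times ρ2 from ρ1.
  [ 1  0  0  0  |  -5 ]
  [ 0  1  0  0  |   4 ]
  [ 0  0  1  0  |  -5 ]
  [ 0  0  0  1  |  -1 ]
Reading off the last column: u = -5, v = 4, w = -5, t = -1.

(-5, 4, -5, -1)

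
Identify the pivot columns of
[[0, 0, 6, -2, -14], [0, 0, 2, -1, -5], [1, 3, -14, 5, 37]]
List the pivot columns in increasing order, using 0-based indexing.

Swap R1 and R3.
Multiply R2 by 1/2.
Subtract 6 times R2 from R3.
Add 1/2 times R3 to R2.
Subtract 5 times R3 from R1.
Add 14 times R2 to R1.
Pivot columns are the columns containing a leading 1.

0, 2, 3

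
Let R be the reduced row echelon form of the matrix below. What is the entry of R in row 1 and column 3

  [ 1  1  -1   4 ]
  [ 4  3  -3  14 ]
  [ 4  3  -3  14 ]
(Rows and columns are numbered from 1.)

0

ρ2 -> ρ2 − 4·ρ1
  [ 1   1  -1   4 ]
  [ 0  -1   1  -2 ]
  [ 4   3  -3  14 ]
ρ3 -> ρ3 − 4·ρ1
  [ 1   1  -1   4 ]
  [ 0  -1   1  -2 ]
  [ 0  -1   1  -2 ]
ρ2 -> -1·ρ2
  [ 1   1  -1   4 ]
  [ 0   1  -1   2 ]
  [ 0  -1   1  -2 ]
ρ3 -> ρ3 + ρ2
  [ 1  1  -1  4 ]
  [ 0  1  -1  2 ]
  [ 0  0   0  0 ]
ρ1 -> ρ1 − ρ2
  [ 1  0   0  2 ]
  [ 0  1  -1  2 ]
  [ 0  0   0  0 ]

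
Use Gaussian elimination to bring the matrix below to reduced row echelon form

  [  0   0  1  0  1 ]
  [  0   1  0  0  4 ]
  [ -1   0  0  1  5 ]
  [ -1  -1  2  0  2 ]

R1 <-> R3
  [ -1   0  0  1  5 ]
  [  0   1  0  0  4 ]
  [  0   0  1  0  1 ]
  [ -1  -1  2  0  2 ]
R1 -> -1·R1
  [  1   0  0  -1  -5 ]
  [  0   1  0   0   4 ]
  [  0   0  1   0   1 ]
  [ -1  -1  2   0   2 ]
R4 -> R4 + R1
  [ 1   0  0  -1  -5 ]
  [ 0   1  0   0   4 ]
  [ 0   0  1   0   1 ]
  [ 0  -1  2  -1  -3 ]
R4 -> R4 + R2
  [ 1  0  0  -1  -5 ]
  [ 0  1  0   0   4 ]
  [ 0  0  1   0   1 ]
  [ 0  0  2  -1   1 ]
R4 -> R4 − 2·R3
  [ 1  0  0  -1  -5 ]
  [ 0  1  0   0   4 ]
  [ 0  0  1   0   1 ]
  [ 0  0  0  -1  -1 ]
R4 -> -1·R4
  [ 1  0  0  -1  -5 ]
  [ 0  1  0   0   4 ]
  [ 0  0  1   0   1 ]
  [ 0  0  0   1   1 ]
R1 -> R1 + R4
  [ 1  0  0  0  -4 ]
  [ 0  1  0  0   4 ]
  [ 0  0  1  0   1 ]
  [ 0  0  0  1   1 ]

[[1, 0, 0, 0, -4], [0, 1, 0, 0, 4], [0, 0, 1, 0, 1], [0, 0, 0, 1, 1]]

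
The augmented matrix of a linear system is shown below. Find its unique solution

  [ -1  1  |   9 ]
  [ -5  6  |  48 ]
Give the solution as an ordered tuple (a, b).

R1 := -1·R1
R2 := R2 + 5·R1
R1 := R1 + R2
Reading off the last column: a = -6, b = 3.

(-6, 3)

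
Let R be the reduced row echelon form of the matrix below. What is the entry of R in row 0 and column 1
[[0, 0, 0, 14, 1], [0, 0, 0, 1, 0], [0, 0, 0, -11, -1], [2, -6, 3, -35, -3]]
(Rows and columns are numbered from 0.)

R1 <-> R4
  [ 2  -6  3  -35  -3 ]
  [ 0   0  0    1   0 ]
  [ 0   0  0  -11  -1 ]
  [ 0   0  0   14   1 ]
R1 ← 1/2·R1
  [ 1  -3  3/2  -35/2  -3/2 ]
  [ 0   0    0      1     0 ]
  [ 0   0    0    -11    -1 ]
  [ 0   0    0     14     1 ]
R3 ← R3 + 11·R2
  [ 1  -3  3/2  -35/2  -3/2 ]
  [ 0   0    0      1     0 ]
  [ 0   0    0      0    -1 ]
  [ 0   0    0     14     1 ]
R4 ← R4 − 14·R2
  [ 1  -3  3/2  -35/2  -3/2 ]
  [ 0   0    0      1     0 ]
  [ 0   0    0      0    -1 ]
  [ 0   0    0      0     1 ]
R3 ← -1·R3
  [ 1  -3  3/2  -35/2  -3/2 ]
  [ 0   0    0      1     0 ]
  [ 0   0    0      0     1 ]
  [ 0   0    0      0     1 ]
R4 ← R4 − R3
  [ 1  -3  3/2  -35/2  -3/2 ]
  [ 0   0    0      1     0 ]
  [ 0   0    0      0     1 ]
  [ 0   0    0      0     0 ]
R1 ← R1 + 3/2·R3
  [ 1  -3  3/2  -35/2  0 ]
  [ 0   0    0      1  0 ]
  [ 0   0    0      0  1 ]
  [ 0   0    0      0  0 ]
R1 ← R1 + 35/2·R2
  [ 1  -3  3/2  0  0 ]
  [ 0   0    0  1  0 ]
  [ 0   0    0  0  1 ]
  [ 0   0    0  0  0 ]

-3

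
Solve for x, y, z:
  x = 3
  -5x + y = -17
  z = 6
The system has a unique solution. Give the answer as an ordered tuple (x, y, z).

Form the augmented matrix and row-reduce:
  [  1  0  0  |    3 ]
  [ -5  1  0  |  -17 ]
  [  0  0  1  |    6 ]
r2 → r2 + 5·r1
  [ 1  0  0  |   3 ]
  [ 0  1  0  |  -2 ]
  [ 0  0  1  |   6 ]
Reading off the last column: x = 3, y = -2, z = 6.

(3, -2, 6)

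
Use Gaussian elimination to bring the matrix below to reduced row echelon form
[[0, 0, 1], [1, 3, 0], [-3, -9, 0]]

R1 ↔ R2
  [  1   3  0 ]
  [  0   0  1 ]
  [ -3  -9  0 ]
R3 ← R3 + 3·R1
  [ 1  3  0 ]
  [ 0  0  1 ]
  [ 0  0  0 ]

[[1, 3, 0], [0, 0, 1], [0, 0, 0]]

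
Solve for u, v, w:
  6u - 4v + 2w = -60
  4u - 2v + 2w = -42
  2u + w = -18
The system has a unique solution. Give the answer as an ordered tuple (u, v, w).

(-6, 3, -6)

Form the augmented matrix and row-reduce:
  [ 6  -4  2  |  -60 ]
  [ 4  -2  2  |  -42 ]
  [ 2   0  1  |  -18 ]
R1 := 1/6·R1
R2 := R2 − 4·R1
R3 := R3 − 2·R1
R2 := 3/2·R2
R3 := R3 − 4/3·R2
R3 := -1·R3
R2 := R2 − R3
R1 := R1 − 1/3·R3
R1 := R1 + 2/3·R2
Reading off the last column: u = -6, v = 3, w = -6.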